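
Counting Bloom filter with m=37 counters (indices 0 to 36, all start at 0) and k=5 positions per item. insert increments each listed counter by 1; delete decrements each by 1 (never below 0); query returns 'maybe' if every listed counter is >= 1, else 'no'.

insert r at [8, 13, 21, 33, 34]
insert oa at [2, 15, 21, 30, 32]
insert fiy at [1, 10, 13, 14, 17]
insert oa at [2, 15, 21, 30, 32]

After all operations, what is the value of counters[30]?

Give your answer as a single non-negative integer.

Answer: 2

Derivation:
Step 1: insert r at [8, 13, 21, 33, 34] -> counters=[0,0,0,0,0,0,0,0,1,0,0,0,0,1,0,0,0,0,0,0,0,1,0,0,0,0,0,0,0,0,0,0,0,1,1,0,0]
Step 2: insert oa at [2, 15, 21, 30, 32] -> counters=[0,0,1,0,0,0,0,0,1,0,0,0,0,1,0,1,0,0,0,0,0,2,0,0,0,0,0,0,0,0,1,0,1,1,1,0,0]
Step 3: insert fiy at [1, 10, 13, 14, 17] -> counters=[0,1,1,0,0,0,0,0,1,0,1,0,0,2,1,1,0,1,0,0,0,2,0,0,0,0,0,0,0,0,1,0,1,1,1,0,0]
Step 4: insert oa at [2, 15, 21, 30, 32] -> counters=[0,1,2,0,0,0,0,0,1,0,1,0,0,2,1,2,0,1,0,0,0,3,0,0,0,0,0,0,0,0,2,0,2,1,1,0,0]
Final counters=[0,1,2,0,0,0,0,0,1,0,1,0,0,2,1,2,0,1,0,0,0,3,0,0,0,0,0,0,0,0,2,0,2,1,1,0,0] -> counters[30]=2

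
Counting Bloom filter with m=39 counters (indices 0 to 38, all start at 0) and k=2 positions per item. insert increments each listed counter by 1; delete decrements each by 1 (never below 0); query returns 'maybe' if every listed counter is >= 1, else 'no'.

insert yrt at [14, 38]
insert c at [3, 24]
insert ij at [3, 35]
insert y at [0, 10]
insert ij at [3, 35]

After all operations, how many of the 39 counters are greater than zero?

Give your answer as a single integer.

Step 1: insert yrt at [14, 38] -> counters=[0,0,0,0,0,0,0,0,0,0,0,0,0,0,1,0,0,0,0,0,0,0,0,0,0,0,0,0,0,0,0,0,0,0,0,0,0,0,1]
Step 2: insert c at [3, 24] -> counters=[0,0,0,1,0,0,0,0,0,0,0,0,0,0,1,0,0,0,0,0,0,0,0,0,1,0,0,0,0,0,0,0,0,0,0,0,0,0,1]
Step 3: insert ij at [3, 35] -> counters=[0,0,0,2,0,0,0,0,0,0,0,0,0,0,1,0,0,0,0,0,0,0,0,0,1,0,0,0,0,0,0,0,0,0,0,1,0,0,1]
Step 4: insert y at [0, 10] -> counters=[1,0,0,2,0,0,0,0,0,0,1,0,0,0,1,0,0,0,0,0,0,0,0,0,1,0,0,0,0,0,0,0,0,0,0,1,0,0,1]
Step 5: insert ij at [3, 35] -> counters=[1,0,0,3,0,0,0,0,0,0,1,0,0,0,1,0,0,0,0,0,0,0,0,0,1,0,0,0,0,0,0,0,0,0,0,2,0,0,1]
Final counters=[1,0,0,3,0,0,0,0,0,0,1,0,0,0,1,0,0,0,0,0,0,0,0,0,1,0,0,0,0,0,0,0,0,0,0,2,0,0,1] -> 7 nonzero

Answer: 7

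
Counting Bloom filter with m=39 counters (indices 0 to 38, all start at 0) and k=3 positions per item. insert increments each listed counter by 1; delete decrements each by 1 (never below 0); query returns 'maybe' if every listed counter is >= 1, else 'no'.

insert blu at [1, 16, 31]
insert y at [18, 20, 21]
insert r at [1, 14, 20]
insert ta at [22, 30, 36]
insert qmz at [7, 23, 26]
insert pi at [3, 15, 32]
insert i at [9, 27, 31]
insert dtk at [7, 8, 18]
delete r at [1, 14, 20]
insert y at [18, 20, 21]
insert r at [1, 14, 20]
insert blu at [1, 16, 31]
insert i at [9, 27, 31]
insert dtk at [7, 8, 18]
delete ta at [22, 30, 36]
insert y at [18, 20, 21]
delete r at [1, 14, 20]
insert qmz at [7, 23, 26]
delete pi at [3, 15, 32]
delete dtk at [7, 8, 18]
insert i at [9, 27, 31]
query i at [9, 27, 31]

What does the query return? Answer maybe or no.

Answer: maybe

Derivation:
Step 1: insert blu at [1, 16, 31] -> counters=[0,1,0,0,0,0,0,0,0,0,0,0,0,0,0,0,1,0,0,0,0,0,0,0,0,0,0,0,0,0,0,1,0,0,0,0,0,0,0]
Step 2: insert y at [18, 20, 21] -> counters=[0,1,0,0,0,0,0,0,0,0,0,0,0,0,0,0,1,0,1,0,1,1,0,0,0,0,0,0,0,0,0,1,0,0,0,0,0,0,0]
Step 3: insert r at [1, 14, 20] -> counters=[0,2,0,0,0,0,0,0,0,0,0,0,0,0,1,0,1,0,1,0,2,1,0,0,0,0,0,0,0,0,0,1,0,0,0,0,0,0,0]
Step 4: insert ta at [22, 30, 36] -> counters=[0,2,0,0,0,0,0,0,0,0,0,0,0,0,1,0,1,0,1,0,2,1,1,0,0,0,0,0,0,0,1,1,0,0,0,0,1,0,0]
Step 5: insert qmz at [7, 23, 26] -> counters=[0,2,0,0,0,0,0,1,0,0,0,0,0,0,1,0,1,0,1,0,2,1,1,1,0,0,1,0,0,0,1,1,0,0,0,0,1,0,0]
Step 6: insert pi at [3, 15, 32] -> counters=[0,2,0,1,0,0,0,1,0,0,0,0,0,0,1,1,1,0,1,0,2,1,1,1,0,0,1,0,0,0,1,1,1,0,0,0,1,0,0]
Step 7: insert i at [9, 27, 31] -> counters=[0,2,0,1,0,0,0,1,0,1,0,0,0,0,1,1,1,0,1,0,2,1,1,1,0,0,1,1,0,0,1,2,1,0,0,0,1,0,0]
Step 8: insert dtk at [7, 8, 18] -> counters=[0,2,0,1,0,0,0,2,1,1,0,0,0,0,1,1,1,0,2,0,2,1,1,1,0,0,1,1,0,0,1,2,1,0,0,0,1,0,0]
Step 9: delete r at [1, 14, 20] -> counters=[0,1,0,1,0,0,0,2,1,1,0,0,0,0,0,1,1,0,2,0,1,1,1,1,0,0,1,1,0,0,1,2,1,0,0,0,1,0,0]
Step 10: insert y at [18, 20, 21] -> counters=[0,1,0,1,0,0,0,2,1,1,0,0,0,0,0,1,1,0,3,0,2,2,1,1,0,0,1,1,0,0,1,2,1,0,0,0,1,0,0]
Step 11: insert r at [1, 14, 20] -> counters=[0,2,0,1,0,0,0,2,1,1,0,0,0,0,1,1,1,0,3,0,3,2,1,1,0,0,1,1,0,0,1,2,1,0,0,0,1,0,0]
Step 12: insert blu at [1, 16, 31] -> counters=[0,3,0,1,0,0,0,2,1,1,0,0,0,0,1,1,2,0,3,0,3,2,1,1,0,0,1,1,0,0,1,3,1,0,0,0,1,0,0]
Step 13: insert i at [9, 27, 31] -> counters=[0,3,0,1,0,0,0,2,1,2,0,0,0,0,1,1,2,0,3,0,3,2,1,1,0,0,1,2,0,0,1,4,1,0,0,0,1,0,0]
Step 14: insert dtk at [7, 8, 18] -> counters=[0,3,0,1,0,0,0,3,2,2,0,0,0,0,1,1,2,0,4,0,3,2,1,1,0,0,1,2,0,0,1,4,1,0,0,0,1,0,0]
Step 15: delete ta at [22, 30, 36] -> counters=[0,3,0,1,0,0,0,3,2,2,0,0,0,0,1,1,2,0,4,0,3,2,0,1,0,0,1,2,0,0,0,4,1,0,0,0,0,0,0]
Step 16: insert y at [18, 20, 21] -> counters=[0,3,0,1,0,0,0,3,2,2,0,0,0,0,1,1,2,0,5,0,4,3,0,1,0,0,1,2,0,0,0,4,1,0,0,0,0,0,0]
Step 17: delete r at [1, 14, 20] -> counters=[0,2,0,1,0,0,0,3,2,2,0,0,0,0,0,1,2,0,5,0,3,3,0,1,0,0,1,2,0,0,0,4,1,0,0,0,0,0,0]
Step 18: insert qmz at [7, 23, 26] -> counters=[0,2,0,1,0,0,0,4,2,2,0,0,0,0,0,1,2,0,5,0,3,3,0,2,0,0,2,2,0,0,0,4,1,0,0,0,0,0,0]
Step 19: delete pi at [3, 15, 32] -> counters=[0,2,0,0,0,0,0,4,2,2,0,0,0,0,0,0,2,0,5,0,3,3,0,2,0,0,2,2,0,0,0,4,0,0,0,0,0,0,0]
Step 20: delete dtk at [7, 8, 18] -> counters=[0,2,0,0,0,0,0,3,1,2,0,0,0,0,0,0,2,0,4,0,3,3,0,2,0,0,2,2,0,0,0,4,0,0,0,0,0,0,0]
Step 21: insert i at [9, 27, 31] -> counters=[0,2,0,0,0,0,0,3,1,3,0,0,0,0,0,0,2,0,4,0,3,3,0,2,0,0,2,3,0,0,0,5,0,0,0,0,0,0,0]
Query i: check counters[9]=3 counters[27]=3 counters[31]=5 -> maybe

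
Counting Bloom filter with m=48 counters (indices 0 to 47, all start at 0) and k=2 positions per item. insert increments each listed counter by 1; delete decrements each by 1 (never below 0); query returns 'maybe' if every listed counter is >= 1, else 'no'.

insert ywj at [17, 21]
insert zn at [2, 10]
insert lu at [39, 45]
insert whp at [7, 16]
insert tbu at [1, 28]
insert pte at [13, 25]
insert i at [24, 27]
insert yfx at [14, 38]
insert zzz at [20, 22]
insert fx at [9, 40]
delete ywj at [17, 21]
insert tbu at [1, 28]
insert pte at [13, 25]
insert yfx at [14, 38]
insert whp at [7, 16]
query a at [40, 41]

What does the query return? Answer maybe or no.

Answer: no

Derivation:
Step 1: insert ywj at [17, 21] -> counters=[0,0,0,0,0,0,0,0,0,0,0,0,0,0,0,0,0,1,0,0,0,1,0,0,0,0,0,0,0,0,0,0,0,0,0,0,0,0,0,0,0,0,0,0,0,0,0,0]
Step 2: insert zn at [2, 10] -> counters=[0,0,1,0,0,0,0,0,0,0,1,0,0,0,0,0,0,1,0,0,0,1,0,0,0,0,0,0,0,0,0,0,0,0,0,0,0,0,0,0,0,0,0,0,0,0,0,0]
Step 3: insert lu at [39, 45] -> counters=[0,0,1,0,0,0,0,0,0,0,1,0,0,0,0,0,0,1,0,0,0,1,0,0,0,0,0,0,0,0,0,0,0,0,0,0,0,0,0,1,0,0,0,0,0,1,0,0]
Step 4: insert whp at [7, 16] -> counters=[0,0,1,0,0,0,0,1,0,0,1,0,0,0,0,0,1,1,0,0,0,1,0,0,0,0,0,0,0,0,0,0,0,0,0,0,0,0,0,1,0,0,0,0,0,1,0,0]
Step 5: insert tbu at [1, 28] -> counters=[0,1,1,0,0,0,0,1,0,0,1,0,0,0,0,0,1,1,0,0,0,1,0,0,0,0,0,0,1,0,0,0,0,0,0,0,0,0,0,1,0,0,0,0,0,1,0,0]
Step 6: insert pte at [13, 25] -> counters=[0,1,1,0,0,0,0,1,0,0,1,0,0,1,0,0,1,1,0,0,0,1,0,0,0,1,0,0,1,0,0,0,0,0,0,0,0,0,0,1,0,0,0,0,0,1,0,0]
Step 7: insert i at [24, 27] -> counters=[0,1,1,0,0,0,0,1,0,0,1,0,0,1,0,0,1,1,0,0,0,1,0,0,1,1,0,1,1,0,0,0,0,0,0,0,0,0,0,1,0,0,0,0,0,1,0,0]
Step 8: insert yfx at [14, 38] -> counters=[0,1,1,0,0,0,0,1,0,0,1,0,0,1,1,0,1,1,0,0,0,1,0,0,1,1,0,1,1,0,0,0,0,0,0,0,0,0,1,1,0,0,0,0,0,1,0,0]
Step 9: insert zzz at [20, 22] -> counters=[0,1,1,0,0,0,0,1,0,0,1,0,0,1,1,0,1,1,0,0,1,1,1,0,1,1,0,1,1,0,0,0,0,0,0,0,0,0,1,1,0,0,0,0,0,1,0,0]
Step 10: insert fx at [9, 40] -> counters=[0,1,1,0,0,0,0,1,0,1,1,0,0,1,1,0,1,1,0,0,1,1,1,0,1,1,0,1,1,0,0,0,0,0,0,0,0,0,1,1,1,0,0,0,0,1,0,0]
Step 11: delete ywj at [17, 21] -> counters=[0,1,1,0,0,0,0,1,0,1,1,0,0,1,1,0,1,0,0,0,1,0,1,0,1,1,0,1,1,0,0,0,0,0,0,0,0,0,1,1,1,0,0,0,0,1,0,0]
Step 12: insert tbu at [1, 28] -> counters=[0,2,1,0,0,0,0,1,0,1,1,0,0,1,1,0,1,0,0,0,1,0,1,0,1,1,0,1,2,0,0,0,0,0,0,0,0,0,1,1,1,0,0,0,0,1,0,0]
Step 13: insert pte at [13, 25] -> counters=[0,2,1,0,0,0,0,1,0,1,1,0,0,2,1,0,1,0,0,0,1,0,1,0,1,2,0,1,2,0,0,0,0,0,0,0,0,0,1,1,1,0,0,0,0,1,0,0]
Step 14: insert yfx at [14, 38] -> counters=[0,2,1,0,0,0,0,1,0,1,1,0,0,2,2,0,1,0,0,0,1,0,1,0,1,2,0,1,2,0,0,0,0,0,0,0,0,0,2,1,1,0,0,0,0,1,0,0]
Step 15: insert whp at [7, 16] -> counters=[0,2,1,0,0,0,0,2,0,1,1,0,0,2,2,0,2,0,0,0,1,0,1,0,1,2,0,1,2,0,0,0,0,0,0,0,0,0,2,1,1,0,0,0,0,1,0,0]
Query a: check counters[40]=1 counters[41]=0 -> no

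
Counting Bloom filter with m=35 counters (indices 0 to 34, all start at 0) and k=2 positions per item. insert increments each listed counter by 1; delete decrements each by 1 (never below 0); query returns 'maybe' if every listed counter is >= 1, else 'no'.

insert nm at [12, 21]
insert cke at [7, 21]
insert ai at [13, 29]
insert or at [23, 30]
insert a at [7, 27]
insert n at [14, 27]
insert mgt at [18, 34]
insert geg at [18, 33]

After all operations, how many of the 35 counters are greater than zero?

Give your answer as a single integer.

Step 1: insert nm at [12, 21] -> counters=[0,0,0,0,0,0,0,0,0,0,0,0,1,0,0,0,0,0,0,0,0,1,0,0,0,0,0,0,0,0,0,0,0,0,0]
Step 2: insert cke at [7, 21] -> counters=[0,0,0,0,0,0,0,1,0,0,0,0,1,0,0,0,0,0,0,0,0,2,0,0,0,0,0,0,0,0,0,0,0,0,0]
Step 3: insert ai at [13, 29] -> counters=[0,0,0,0,0,0,0,1,0,0,0,0,1,1,0,0,0,0,0,0,0,2,0,0,0,0,0,0,0,1,0,0,0,0,0]
Step 4: insert or at [23, 30] -> counters=[0,0,0,0,0,0,0,1,0,0,0,0,1,1,0,0,0,0,0,0,0,2,0,1,0,0,0,0,0,1,1,0,0,0,0]
Step 5: insert a at [7, 27] -> counters=[0,0,0,0,0,0,0,2,0,0,0,0,1,1,0,0,0,0,0,0,0,2,0,1,0,0,0,1,0,1,1,0,0,0,0]
Step 6: insert n at [14, 27] -> counters=[0,0,0,0,0,0,0,2,0,0,0,0,1,1,1,0,0,0,0,0,0,2,0,1,0,0,0,2,0,1,1,0,0,0,0]
Step 7: insert mgt at [18, 34] -> counters=[0,0,0,0,0,0,0,2,0,0,0,0,1,1,1,0,0,0,1,0,0,2,0,1,0,0,0,2,0,1,1,0,0,0,1]
Step 8: insert geg at [18, 33] -> counters=[0,0,0,0,0,0,0,2,0,0,0,0,1,1,1,0,0,0,2,0,0,2,0,1,0,0,0,2,0,1,1,0,0,1,1]
Final counters=[0,0,0,0,0,0,0,2,0,0,0,0,1,1,1,0,0,0,2,0,0,2,0,1,0,0,0,2,0,1,1,0,0,1,1] -> 12 nonzero

Answer: 12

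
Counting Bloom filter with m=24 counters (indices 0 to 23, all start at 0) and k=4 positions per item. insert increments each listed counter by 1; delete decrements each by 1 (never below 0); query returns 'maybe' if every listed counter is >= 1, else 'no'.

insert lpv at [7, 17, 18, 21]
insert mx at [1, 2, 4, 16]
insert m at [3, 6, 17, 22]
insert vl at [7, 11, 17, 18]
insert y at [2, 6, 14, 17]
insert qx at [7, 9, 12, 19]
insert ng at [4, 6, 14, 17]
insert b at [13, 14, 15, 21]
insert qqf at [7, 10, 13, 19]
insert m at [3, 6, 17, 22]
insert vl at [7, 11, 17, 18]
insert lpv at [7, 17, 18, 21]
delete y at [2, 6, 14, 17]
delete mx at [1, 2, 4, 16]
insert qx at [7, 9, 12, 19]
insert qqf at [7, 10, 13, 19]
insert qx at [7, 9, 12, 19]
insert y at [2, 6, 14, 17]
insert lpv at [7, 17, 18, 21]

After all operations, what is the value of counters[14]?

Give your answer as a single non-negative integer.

Answer: 3

Derivation:
Step 1: insert lpv at [7, 17, 18, 21] -> counters=[0,0,0,0,0,0,0,1,0,0,0,0,0,0,0,0,0,1,1,0,0,1,0,0]
Step 2: insert mx at [1, 2, 4, 16] -> counters=[0,1,1,0,1,0,0,1,0,0,0,0,0,0,0,0,1,1,1,0,0,1,0,0]
Step 3: insert m at [3, 6, 17, 22] -> counters=[0,1,1,1,1,0,1,1,0,0,0,0,0,0,0,0,1,2,1,0,0,1,1,0]
Step 4: insert vl at [7, 11, 17, 18] -> counters=[0,1,1,1,1,0,1,2,0,0,0,1,0,0,0,0,1,3,2,0,0,1,1,0]
Step 5: insert y at [2, 6, 14, 17] -> counters=[0,1,2,1,1,0,2,2,0,0,0,1,0,0,1,0,1,4,2,0,0,1,1,0]
Step 6: insert qx at [7, 9, 12, 19] -> counters=[0,1,2,1,1,0,2,3,0,1,0,1,1,0,1,0,1,4,2,1,0,1,1,0]
Step 7: insert ng at [4, 6, 14, 17] -> counters=[0,1,2,1,2,0,3,3,0,1,0,1,1,0,2,0,1,5,2,1,0,1,1,0]
Step 8: insert b at [13, 14, 15, 21] -> counters=[0,1,2,1,2,0,3,3,0,1,0,1,1,1,3,1,1,5,2,1,0,2,1,0]
Step 9: insert qqf at [7, 10, 13, 19] -> counters=[0,1,2,1,2,0,3,4,0,1,1,1,1,2,3,1,1,5,2,2,0,2,1,0]
Step 10: insert m at [3, 6, 17, 22] -> counters=[0,1,2,2,2,0,4,4,0,1,1,1,1,2,3,1,1,6,2,2,0,2,2,0]
Step 11: insert vl at [7, 11, 17, 18] -> counters=[0,1,2,2,2,0,4,5,0,1,1,2,1,2,3,1,1,7,3,2,0,2,2,0]
Step 12: insert lpv at [7, 17, 18, 21] -> counters=[0,1,2,2,2,0,4,6,0,1,1,2,1,2,3,1,1,8,4,2,0,3,2,0]
Step 13: delete y at [2, 6, 14, 17] -> counters=[0,1,1,2,2,0,3,6,0,1,1,2,1,2,2,1,1,7,4,2,0,3,2,0]
Step 14: delete mx at [1, 2, 4, 16] -> counters=[0,0,0,2,1,0,3,6,0,1,1,2,1,2,2,1,0,7,4,2,0,3,2,0]
Step 15: insert qx at [7, 9, 12, 19] -> counters=[0,0,0,2,1,0,3,7,0,2,1,2,2,2,2,1,0,7,4,3,0,3,2,0]
Step 16: insert qqf at [7, 10, 13, 19] -> counters=[0,0,0,2,1,0,3,8,0,2,2,2,2,3,2,1,0,7,4,4,0,3,2,0]
Step 17: insert qx at [7, 9, 12, 19] -> counters=[0,0,0,2,1,0,3,9,0,3,2,2,3,3,2,1,0,7,4,5,0,3,2,0]
Step 18: insert y at [2, 6, 14, 17] -> counters=[0,0,1,2,1,0,4,9,0,3,2,2,3,3,3,1,0,8,4,5,0,3,2,0]
Step 19: insert lpv at [7, 17, 18, 21] -> counters=[0,0,1,2,1,0,4,10,0,3,2,2,3,3,3,1,0,9,5,5,0,4,2,0]
Final counters=[0,0,1,2,1,0,4,10,0,3,2,2,3,3,3,1,0,9,5,5,0,4,2,0] -> counters[14]=3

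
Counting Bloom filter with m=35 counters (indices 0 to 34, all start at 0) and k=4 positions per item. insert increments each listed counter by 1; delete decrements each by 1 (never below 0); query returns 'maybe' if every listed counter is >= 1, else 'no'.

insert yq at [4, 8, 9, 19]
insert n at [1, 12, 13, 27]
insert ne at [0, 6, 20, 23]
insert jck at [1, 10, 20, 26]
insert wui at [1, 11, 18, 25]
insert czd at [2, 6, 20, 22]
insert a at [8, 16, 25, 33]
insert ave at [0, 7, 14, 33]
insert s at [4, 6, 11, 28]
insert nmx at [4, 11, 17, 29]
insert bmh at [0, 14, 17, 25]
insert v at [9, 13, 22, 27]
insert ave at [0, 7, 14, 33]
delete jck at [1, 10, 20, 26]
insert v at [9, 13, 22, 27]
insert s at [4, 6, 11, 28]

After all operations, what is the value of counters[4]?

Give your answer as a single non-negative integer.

Step 1: insert yq at [4, 8, 9, 19] -> counters=[0,0,0,0,1,0,0,0,1,1,0,0,0,0,0,0,0,0,0,1,0,0,0,0,0,0,0,0,0,0,0,0,0,0,0]
Step 2: insert n at [1, 12, 13, 27] -> counters=[0,1,0,0,1,0,0,0,1,1,0,0,1,1,0,0,0,0,0,1,0,0,0,0,0,0,0,1,0,0,0,0,0,0,0]
Step 3: insert ne at [0, 6, 20, 23] -> counters=[1,1,0,0,1,0,1,0,1,1,0,0,1,1,0,0,0,0,0,1,1,0,0,1,0,0,0,1,0,0,0,0,0,0,0]
Step 4: insert jck at [1, 10, 20, 26] -> counters=[1,2,0,0,1,0,1,0,1,1,1,0,1,1,0,0,0,0,0,1,2,0,0,1,0,0,1,1,0,0,0,0,0,0,0]
Step 5: insert wui at [1, 11, 18, 25] -> counters=[1,3,0,0,1,0,1,0,1,1,1,1,1,1,0,0,0,0,1,1,2,0,0,1,0,1,1,1,0,0,0,0,0,0,0]
Step 6: insert czd at [2, 6, 20, 22] -> counters=[1,3,1,0,1,0,2,0,1,1,1,1,1,1,0,0,0,0,1,1,3,0,1,1,0,1,1,1,0,0,0,0,0,0,0]
Step 7: insert a at [8, 16, 25, 33] -> counters=[1,3,1,0,1,0,2,0,2,1,1,1,1,1,0,0,1,0,1,1,3,0,1,1,0,2,1,1,0,0,0,0,0,1,0]
Step 8: insert ave at [0, 7, 14, 33] -> counters=[2,3,1,0,1,0,2,1,2,1,1,1,1,1,1,0,1,0,1,1,3,0,1,1,0,2,1,1,0,0,0,0,0,2,0]
Step 9: insert s at [4, 6, 11, 28] -> counters=[2,3,1,0,2,0,3,1,2,1,1,2,1,1,1,0,1,0,1,1,3,0,1,1,0,2,1,1,1,0,0,0,0,2,0]
Step 10: insert nmx at [4, 11, 17, 29] -> counters=[2,3,1,0,3,0,3,1,2,1,1,3,1,1,1,0,1,1,1,1,3,0,1,1,0,2,1,1,1,1,0,0,0,2,0]
Step 11: insert bmh at [0, 14, 17, 25] -> counters=[3,3,1,0,3,0,3,1,2,1,1,3,1,1,2,0,1,2,1,1,3,0,1,1,0,3,1,1,1,1,0,0,0,2,0]
Step 12: insert v at [9, 13, 22, 27] -> counters=[3,3,1,0,3,0,3,1,2,2,1,3,1,2,2,0,1,2,1,1,3,0,2,1,0,3,1,2,1,1,0,0,0,2,0]
Step 13: insert ave at [0, 7, 14, 33] -> counters=[4,3,1,0,3,0,3,2,2,2,1,3,1,2,3,0,1,2,1,1,3,0,2,1,0,3,1,2,1,1,0,0,0,3,0]
Step 14: delete jck at [1, 10, 20, 26] -> counters=[4,2,1,0,3,0,3,2,2,2,0,3,1,2,3,0,1,2,1,1,2,0,2,1,0,3,0,2,1,1,0,0,0,3,0]
Step 15: insert v at [9, 13, 22, 27] -> counters=[4,2,1,0,3,0,3,2,2,3,0,3,1,3,3,0,1,2,1,1,2,0,3,1,0,3,0,3,1,1,0,0,0,3,0]
Step 16: insert s at [4, 6, 11, 28] -> counters=[4,2,1,0,4,0,4,2,2,3,0,4,1,3,3,0,1,2,1,1,2,0,3,1,0,3,0,3,2,1,0,0,0,3,0]
Final counters=[4,2,1,0,4,0,4,2,2,3,0,4,1,3,3,0,1,2,1,1,2,0,3,1,0,3,0,3,2,1,0,0,0,3,0] -> counters[4]=4

Answer: 4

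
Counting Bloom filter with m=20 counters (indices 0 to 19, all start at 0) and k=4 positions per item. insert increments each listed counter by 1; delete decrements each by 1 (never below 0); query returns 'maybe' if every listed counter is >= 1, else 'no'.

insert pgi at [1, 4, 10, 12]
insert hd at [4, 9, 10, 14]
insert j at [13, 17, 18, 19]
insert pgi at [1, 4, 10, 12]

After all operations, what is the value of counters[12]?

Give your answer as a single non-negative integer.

Step 1: insert pgi at [1, 4, 10, 12] -> counters=[0,1,0,0,1,0,0,0,0,0,1,0,1,0,0,0,0,0,0,0]
Step 2: insert hd at [4, 9, 10, 14] -> counters=[0,1,0,0,2,0,0,0,0,1,2,0,1,0,1,0,0,0,0,0]
Step 3: insert j at [13, 17, 18, 19] -> counters=[0,1,0,0,2,0,0,0,0,1,2,0,1,1,1,0,0,1,1,1]
Step 4: insert pgi at [1, 4, 10, 12] -> counters=[0,2,0,0,3,0,0,0,0,1,3,0,2,1,1,0,0,1,1,1]
Final counters=[0,2,0,0,3,0,0,0,0,1,3,0,2,1,1,0,0,1,1,1] -> counters[12]=2

Answer: 2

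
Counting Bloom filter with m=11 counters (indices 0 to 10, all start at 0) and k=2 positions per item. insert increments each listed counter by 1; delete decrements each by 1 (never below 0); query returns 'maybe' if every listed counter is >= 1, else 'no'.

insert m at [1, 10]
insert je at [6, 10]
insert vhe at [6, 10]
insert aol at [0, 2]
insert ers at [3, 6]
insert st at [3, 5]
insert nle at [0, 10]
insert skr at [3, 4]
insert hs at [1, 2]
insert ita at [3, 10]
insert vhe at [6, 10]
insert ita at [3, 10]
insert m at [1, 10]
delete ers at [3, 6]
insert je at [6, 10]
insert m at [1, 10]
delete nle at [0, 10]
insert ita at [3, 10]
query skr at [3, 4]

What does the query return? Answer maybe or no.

Step 1: insert m at [1, 10] -> counters=[0,1,0,0,0,0,0,0,0,0,1]
Step 2: insert je at [6, 10] -> counters=[0,1,0,0,0,0,1,0,0,0,2]
Step 3: insert vhe at [6, 10] -> counters=[0,1,0,0,0,0,2,0,0,0,3]
Step 4: insert aol at [0, 2] -> counters=[1,1,1,0,0,0,2,0,0,0,3]
Step 5: insert ers at [3, 6] -> counters=[1,1,1,1,0,0,3,0,0,0,3]
Step 6: insert st at [3, 5] -> counters=[1,1,1,2,0,1,3,0,0,0,3]
Step 7: insert nle at [0, 10] -> counters=[2,1,1,2,0,1,3,0,0,0,4]
Step 8: insert skr at [3, 4] -> counters=[2,1,1,3,1,1,3,0,0,0,4]
Step 9: insert hs at [1, 2] -> counters=[2,2,2,3,1,1,3,0,0,0,4]
Step 10: insert ita at [3, 10] -> counters=[2,2,2,4,1,1,3,0,0,0,5]
Step 11: insert vhe at [6, 10] -> counters=[2,2,2,4,1,1,4,0,0,0,6]
Step 12: insert ita at [3, 10] -> counters=[2,2,2,5,1,1,4,0,0,0,7]
Step 13: insert m at [1, 10] -> counters=[2,3,2,5,1,1,4,0,0,0,8]
Step 14: delete ers at [3, 6] -> counters=[2,3,2,4,1,1,3,0,0,0,8]
Step 15: insert je at [6, 10] -> counters=[2,3,2,4,1,1,4,0,0,0,9]
Step 16: insert m at [1, 10] -> counters=[2,4,2,4,1,1,4,0,0,0,10]
Step 17: delete nle at [0, 10] -> counters=[1,4,2,4,1,1,4,0,0,0,9]
Step 18: insert ita at [3, 10] -> counters=[1,4,2,5,1,1,4,0,0,0,10]
Query skr: check counters[3]=5 counters[4]=1 -> maybe

Answer: maybe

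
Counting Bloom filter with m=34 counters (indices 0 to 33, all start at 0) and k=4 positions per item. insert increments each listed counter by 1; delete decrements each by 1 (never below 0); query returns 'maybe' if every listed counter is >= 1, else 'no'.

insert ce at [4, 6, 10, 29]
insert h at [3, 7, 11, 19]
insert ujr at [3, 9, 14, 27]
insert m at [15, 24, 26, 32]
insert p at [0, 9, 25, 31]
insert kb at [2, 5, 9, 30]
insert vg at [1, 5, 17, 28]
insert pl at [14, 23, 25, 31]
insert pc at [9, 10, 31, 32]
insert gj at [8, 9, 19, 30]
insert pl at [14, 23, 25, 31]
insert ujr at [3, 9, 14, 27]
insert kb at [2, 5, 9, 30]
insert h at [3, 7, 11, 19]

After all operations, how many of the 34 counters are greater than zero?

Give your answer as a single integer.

Step 1: insert ce at [4, 6, 10, 29] -> counters=[0,0,0,0,1,0,1,0,0,0,1,0,0,0,0,0,0,0,0,0,0,0,0,0,0,0,0,0,0,1,0,0,0,0]
Step 2: insert h at [3, 7, 11, 19] -> counters=[0,0,0,1,1,0,1,1,0,0,1,1,0,0,0,0,0,0,0,1,0,0,0,0,0,0,0,0,0,1,0,0,0,0]
Step 3: insert ujr at [3, 9, 14, 27] -> counters=[0,0,0,2,1,0,1,1,0,1,1,1,0,0,1,0,0,0,0,1,0,0,0,0,0,0,0,1,0,1,0,0,0,0]
Step 4: insert m at [15, 24, 26, 32] -> counters=[0,0,0,2,1,0,1,1,0,1,1,1,0,0,1,1,0,0,0,1,0,0,0,0,1,0,1,1,0,1,0,0,1,0]
Step 5: insert p at [0, 9, 25, 31] -> counters=[1,0,0,2,1,0,1,1,0,2,1,1,0,0,1,1,0,0,0,1,0,0,0,0,1,1,1,1,0,1,0,1,1,0]
Step 6: insert kb at [2, 5, 9, 30] -> counters=[1,0,1,2,1,1,1,1,0,3,1,1,0,0,1,1,0,0,0,1,0,0,0,0,1,1,1,1,0,1,1,1,1,0]
Step 7: insert vg at [1, 5, 17, 28] -> counters=[1,1,1,2,1,2,1,1,0,3,1,1,0,0,1,1,0,1,0,1,0,0,0,0,1,1,1,1,1,1,1,1,1,0]
Step 8: insert pl at [14, 23, 25, 31] -> counters=[1,1,1,2,1,2,1,1,0,3,1,1,0,0,2,1,0,1,0,1,0,0,0,1,1,2,1,1,1,1,1,2,1,0]
Step 9: insert pc at [9, 10, 31, 32] -> counters=[1,1,1,2,1,2,1,1,0,4,2,1,0,0,2,1,0,1,0,1,0,0,0,1,1,2,1,1,1,1,1,3,2,0]
Step 10: insert gj at [8, 9, 19, 30] -> counters=[1,1,1,2,1,2,1,1,1,5,2,1,0,0,2,1,0,1,0,2,0,0,0,1,1,2,1,1,1,1,2,3,2,0]
Step 11: insert pl at [14, 23, 25, 31] -> counters=[1,1,1,2,1,2,1,1,1,5,2,1,0,0,3,1,0,1,0,2,0,0,0,2,1,3,1,1,1,1,2,4,2,0]
Step 12: insert ujr at [3, 9, 14, 27] -> counters=[1,1,1,3,1,2,1,1,1,6,2,1,0,0,4,1,0,1,0,2,0,0,0,2,1,3,1,2,1,1,2,4,2,0]
Step 13: insert kb at [2, 5, 9, 30] -> counters=[1,1,2,3,1,3,1,1,1,7,2,1,0,0,4,1,0,1,0,2,0,0,0,2,1,3,1,2,1,1,3,4,2,0]
Step 14: insert h at [3, 7, 11, 19] -> counters=[1,1,2,4,1,3,1,2,1,7,2,2,0,0,4,1,0,1,0,3,0,0,0,2,1,3,1,2,1,1,3,4,2,0]
Final counters=[1,1,2,4,1,3,1,2,1,7,2,2,0,0,4,1,0,1,0,3,0,0,0,2,1,3,1,2,1,1,3,4,2,0] -> 26 nonzero

Answer: 26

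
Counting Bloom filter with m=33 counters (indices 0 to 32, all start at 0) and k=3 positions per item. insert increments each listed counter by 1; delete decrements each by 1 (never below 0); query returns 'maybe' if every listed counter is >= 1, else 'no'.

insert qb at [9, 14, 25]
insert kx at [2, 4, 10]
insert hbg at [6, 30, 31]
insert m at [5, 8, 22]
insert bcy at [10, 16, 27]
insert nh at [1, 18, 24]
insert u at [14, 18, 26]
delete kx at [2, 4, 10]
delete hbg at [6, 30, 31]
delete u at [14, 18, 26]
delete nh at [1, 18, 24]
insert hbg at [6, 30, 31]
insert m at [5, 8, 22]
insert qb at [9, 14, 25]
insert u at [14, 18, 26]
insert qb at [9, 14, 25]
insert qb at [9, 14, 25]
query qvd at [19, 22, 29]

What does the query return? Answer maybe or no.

Answer: no

Derivation:
Step 1: insert qb at [9, 14, 25] -> counters=[0,0,0,0,0,0,0,0,0,1,0,0,0,0,1,0,0,0,0,0,0,0,0,0,0,1,0,0,0,0,0,0,0]
Step 2: insert kx at [2, 4, 10] -> counters=[0,0,1,0,1,0,0,0,0,1,1,0,0,0,1,0,0,0,0,0,0,0,0,0,0,1,0,0,0,0,0,0,0]
Step 3: insert hbg at [6, 30, 31] -> counters=[0,0,1,0,1,0,1,0,0,1,1,0,0,0,1,0,0,0,0,0,0,0,0,0,0,1,0,0,0,0,1,1,0]
Step 4: insert m at [5, 8, 22] -> counters=[0,0,1,0,1,1,1,0,1,1,1,0,0,0,1,0,0,0,0,0,0,0,1,0,0,1,0,0,0,0,1,1,0]
Step 5: insert bcy at [10, 16, 27] -> counters=[0,0,1,0,1,1,1,0,1,1,2,0,0,0,1,0,1,0,0,0,0,0,1,0,0,1,0,1,0,0,1,1,0]
Step 6: insert nh at [1, 18, 24] -> counters=[0,1,1,0,1,1,1,0,1,1,2,0,0,0,1,0,1,0,1,0,0,0,1,0,1,1,0,1,0,0,1,1,0]
Step 7: insert u at [14, 18, 26] -> counters=[0,1,1,0,1,1,1,0,1,1,2,0,0,0,2,0,1,0,2,0,0,0,1,0,1,1,1,1,0,0,1,1,0]
Step 8: delete kx at [2, 4, 10] -> counters=[0,1,0,0,0,1,1,0,1,1,1,0,0,0,2,0,1,0,2,0,0,0,1,0,1,1,1,1,0,0,1,1,0]
Step 9: delete hbg at [6, 30, 31] -> counters=[0,1,0,0,0,1,0,0,1,1,1,0,0,0,2,0,1,0,2,0,0,0,1,0,1,1,1,1,0,0,0,0,0]
Step 10: delete u at [14, 18, 26] -> counters=[0,1,0,0,0,1,0,0,1,1,1,0,0,0,1,0,1,0,1,0,0,0,1,0,1,1,0,1,0,0,0,0,0]
Step 11: delete nh at [1, 18, 24] -> counters=[0,0,0,0,0,1,0,0,1,1,1,0,0,0,1,0,1,0,0,0,0,0,1,0,0,1,0,1,0,0,0,0,0]
Step 12: insert hbg at [6, 30, 31] -> counters=[0,0,0,0,0,1,1,0,1,1,1,0,0,0,1,0,1,0,0,0,0,0,1,0,0,1,0,1,0,0,1,1,0]
Step 13: insert m at [5, 8, 22] -> counters=[0,0,0,0,0,2,1,0,2,1,1,0,0,0,1,0,1,0,0,0,0,0,2,0,0,1,0,1,0,0,1,1,0]
Step 14: insert qb at [9, 14, 25] -> counters=[0,0,0,0,0,2,1,0,2,2,1,0,0,0,2,0,1,0,0,0,0,0,2,0,0,2,0,1,0,0,1,1,0]
Step 15: insert u at [14, 18, 26] -> counters=[0,0,0,0,0,2,1,0,2,2,1,0,0,0,3,0,1,0,1,0,0,0,2,0,0,2,1,1,0,0,1,1,0]
Step 16: insert qb at [9, 14, 25] -> counters=[0,0,0,0,0,2,1,0,2,3,1,0,0,0,4,0,1,0,1,0,0,0,2,0,0,3,1,1,0,0,1,1,0]
Step 17: insert qb at [9, 14, 25] -> counters=[0,0,0,0,0,2,1,0,2,4,1,0,0,0,5,0,1,0,1,0,0,0,2,0,0,4,1,1,0,0,1,1,0]
Query qvd: check counters[19]=0 counters[22]=2 counters[29]=0 -> no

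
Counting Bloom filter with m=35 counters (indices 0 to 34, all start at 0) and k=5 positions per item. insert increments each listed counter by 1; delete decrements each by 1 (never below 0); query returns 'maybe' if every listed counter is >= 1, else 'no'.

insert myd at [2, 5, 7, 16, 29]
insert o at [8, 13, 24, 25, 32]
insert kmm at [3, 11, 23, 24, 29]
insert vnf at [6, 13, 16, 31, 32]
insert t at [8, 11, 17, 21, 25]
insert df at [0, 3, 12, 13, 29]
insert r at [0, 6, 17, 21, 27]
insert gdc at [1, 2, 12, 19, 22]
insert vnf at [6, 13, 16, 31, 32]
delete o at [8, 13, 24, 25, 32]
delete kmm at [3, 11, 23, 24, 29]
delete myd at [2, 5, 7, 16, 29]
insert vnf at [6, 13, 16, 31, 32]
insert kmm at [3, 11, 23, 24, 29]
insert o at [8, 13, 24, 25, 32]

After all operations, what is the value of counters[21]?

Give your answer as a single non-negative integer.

Step 1: insert myd at [2, 5, 7, 16, 29] -> counters=[0,0,1,0,0,1,0,1,0,0,0,0,0,0,0,0,1,0,0,0,0,0,0,0,0,0,0,0,0,1,0,0,0,0,0]
Step 2: insert o at [8, 13, 24, 25, 32] -> counters=[0,0,1,0,0,1,0,1,1,0,0,0,0,1,0,0,1,0,0,0,0,0,0,0,1,1,0,0,0,1,0,0,1,0,0]
Step 3: insert kmm at [3, 11, 23, 24, 29] -> counters=[0,0,1,1,0,1,0,1,1,0,0,1,0,1,0,0,1,0,0,0,0,0,0,1,2,1,0,0,0,2,0,0,1,0,0]
Step 4: insert vnf at [6, 13, 16, 31, 32] -> counters=[0,0,1,1,0,1,1,1,1,0,0,1,0,2,0,0,2,0,0,0,0,0,0,1,2,1,0,0,0,2,0,1,2,0,0]
Step 5: insert t at [8, 11, 17, 21, 25] -> counters=[0,0,1,1,0,1,1,1,2,0,0,2,0,2,0,0,2,1,0,0,0,1,0,1,2,2,0,0,0,2,0,1,2,0,0]
Step 6: insert df at [0, 3, 12, 13, 29] -> counters=[1,0,1,2,0,1,1,1,2,0,0,2,1,3,0,0,2,1,0,0,0,1,0,1,2,2,0,0,0,3,0,1,2,0,0]
Step 7: insert r at [0, 6, 17, 21, 27] -> counters=[2,0,1,2,0,1,2,1,2,0,0,2,1,3,0,0,2,2,0,0,0,2,0,1,2,2,0,1,0,3,0,1,2,0,0]
Step 8: insert gdc at [1, 2, 12, 19, 22] -> counters=[2,1,2,2,0,1,2,1,2,0,0,2,2,3,0,0,2,2,0,1,0,2,1,1,2,2,0,1,0,3,0,1,2,0,0]
Step 9: insert vnf at [6, 13, 16, 31, 32] -> counters=[2,1,2,2,0,1,3,1,2,0,0,2,2,4,0,0,3,2,0,1,0,2,1,1,2,2,0,1,0,3,0,2,3,0,0]
Step 10: delete o at [8, 13, 24, 25, 32] -> counters=[2,1,2,2,0,1,3,1,1,0,0,2,2,3,0,0,3,2,0,1,0,2,1,1,1,1,0,1,0,3,0,2,2,0,0]
Step 11: delete kmm at [3, 11, 23, 24, 29] -> counters=[2,1,2,1,0,1,3,1,1,0,0,1,2,3,0,0,3,2,0,1,0,2,1,0,0,1,0,1,0,2,0,2,2,0,0]
Step 12: delete myd at [2, 5, 7, 16, 29] -> counters=[2,1,1,1,0,0,3,0,1,0,0,1,2,3,0,0,2,2,0,1,0,2,1,0,0,1,0,1,0,1,0,2,2,0,0]
Step 13: insert vnf at [6, 13, 16, 31, 32] -> counters=[2,1,1,1,0,0,4,0,1,0,0,1,2,4,0,0,3,2,0,1,0,2,1,0,0,1,0,1,0,1,0,3,3,0,0]
Step 14: insert kmm at [3, 11, 23, 24, 29] -> counters=[2,1,1,2,0,0,4,0,1,0,0,2,2,4,0,0,3,2,0,1,0,2,1,1,1,1,0,1,0,2,0,3,3,0,0]
Step 15: insert o at [8, 13, 24, 25, 32] -> counters=[2,1,1,2,0,0,4,0,2,0,0,2,2,5,0,0,3,2,0,1,0,2,1,1,2,2,0,1,0,2,0,3,4,0,0]
Final counters=[2,1,1,2,0,0,4,0,2,0,0,2,2,5,0,0,3,2,0,1,0,2,1,1,2,2,0,1,0,2,0,3,4,0,0] -> counters[21]=2

Answer: 2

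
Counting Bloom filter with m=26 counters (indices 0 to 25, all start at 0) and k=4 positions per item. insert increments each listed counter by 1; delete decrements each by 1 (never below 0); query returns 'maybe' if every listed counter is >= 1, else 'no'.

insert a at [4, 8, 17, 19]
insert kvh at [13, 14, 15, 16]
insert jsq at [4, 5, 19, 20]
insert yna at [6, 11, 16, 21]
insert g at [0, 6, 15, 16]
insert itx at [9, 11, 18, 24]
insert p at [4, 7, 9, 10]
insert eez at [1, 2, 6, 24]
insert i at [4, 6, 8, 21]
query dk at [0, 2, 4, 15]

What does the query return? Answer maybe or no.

Answer: maybe

Derivation:
Step 1: insert a at [4, 8, 17, 19] -> counters=[0,0,0,0,1,0,0,0,1,0,0,0,0,0,0,0,0,1,0,1,0,0,0,0,0,0]
Step 2: insert kvh at [13, 14, 15, 16] -> counters=[0,0,0,0,1,0,0,0,1,0,0,0,0,1,1,1,1,1,0,1,0,0,0,0,0,0]
Step 3: insert jsq at [4, 5, 19, 20] -> counters=[0,0,0,0,2,1,0,0,1,0,0,0,0,1,1,1,1,1,0,2,1,0,0,0,0,0]
Step 4: insert yna at [6, 11, 16, 21] -> counters=[0,0,0,0,2,1,1,0,1,0,0,1,0,1,1,1,2,1,0,2,1,1,0,0,0,0]
Step 5: insert g at [0, 6, 15, 16] -> counters=[1,0,0,0,2,1,2,0,1,0,0,1,0,1,1,2,3,1,0,2,1,1,0,0,0,0]
Step 6: insert itx at [9, 11, 18, 24] -> counters=[1,0,0,0,2,1,2,0,1,1,0,2,0,1,1,2,3,1,1,2,1,1,0,0,1,0]
Step 7: insert p at [4, 7, 9, 10] -> counters=[1,0,0,0,3,1,2,1,1,2,1,2,0,1,1,2,3,1,1,2,1,1,0,0,1,0]
Step 8: insert eez at [1, 2, 6, 24] -> counters=[1,1,1,0,3,1,3,1,1,2,1,2,0,1,1,2,3,1,1,2,1,1,0,0,2,0]
Step 9: insert i at [4, 6, 8, 21] -> counters=[1,1,1,0,4,1,4,1,2,2,1,2,0,1,1,2,3,1,1,2,1,2,0,0,2,0]
Query dk: check counters[0]=1 counters[2]=1 counters[4]=4 counters[15]=2 -> maybe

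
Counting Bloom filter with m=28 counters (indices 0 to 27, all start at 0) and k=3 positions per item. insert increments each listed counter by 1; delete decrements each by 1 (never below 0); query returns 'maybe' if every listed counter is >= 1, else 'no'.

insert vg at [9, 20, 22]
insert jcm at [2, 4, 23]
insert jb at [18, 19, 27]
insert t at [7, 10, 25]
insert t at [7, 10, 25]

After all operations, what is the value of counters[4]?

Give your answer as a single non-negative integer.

Step 1: insert vg at [9, 20, 22] -> counters=[0,0,0,0,0,0,0,0,0,1,0,0,0,0,0,0,0,0,0,0,1,0,1,0,0,0,0,0]
Step 2: insert jcm at [2, 4, 23] -> counters=[0,0,1,0,1,0,0,0,0,1,0,0,0,0,0,0,0,0,0,0,1,0,1,1,0,0,0,0]
Step 3: insert jb at [18, 19, 27] -> counters=[0,0,1,0,1,0,0,0,0,1,0,0,0,0,0,0,0,0,1,1,1,0,1,1,0,0,0,1]
Step 4: insert t at [7, 10, 25] -> counters=[0,0,1,0,1,0,0,1,0,1,1,0,0,0,0,0,0,0,1,1,1,0,1,1,0,1,0,1]
Step 5: insert t at [7, 10, 25] -> counters=[0,0,1,0,1,0,0,2,0,1,2,0,0,0,0,0,0,0,1,1,1,0,1,1,0,2,0,1]
Final counters=[0,0,1,0,1,0,0,2,0,1,2,0,0,0,0,0,0,0,1,1,1,0,1,1,0,2,0,1] -> counters[4]=1

Answer: 1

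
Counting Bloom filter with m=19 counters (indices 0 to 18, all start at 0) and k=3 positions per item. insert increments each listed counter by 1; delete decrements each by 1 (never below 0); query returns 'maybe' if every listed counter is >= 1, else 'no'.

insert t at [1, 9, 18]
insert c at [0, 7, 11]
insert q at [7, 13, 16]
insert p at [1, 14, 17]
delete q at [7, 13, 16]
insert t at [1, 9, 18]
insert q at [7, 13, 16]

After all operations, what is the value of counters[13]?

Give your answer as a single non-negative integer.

Step 1: insert t at [1, 9, 18] -> counters=[0,1,0,0,0,0,0,0,0,1,0,0,0,0,0,0,0,0,1]
Step 2: insert c at [0, 7, 11] -> counters=[1,1,0,0,0,0,0,1,0,1,0,1,0,0,0,0,0,0,1]
Step 3: insert q at [7, 13, 16] -> counters=[1,1,0,0,0,0,0,2,0,1,0,1,0,1,0,0,1,0,1]
Step 4: insert p at [1, 14, 17] -> counters=[1,2,0,0,0,0,0,2,0,1,0,1,0,1,1,0,1,1,1]
Step 5: delete q at [7, 13, 16] -> counters=[1,2,0,0,0,0,0,1,0,1,0,1,0,0,1,0,0,1,1]
Step 6: insert t at [1, 9, 18] -> counters=[1,3,0,0,0,0,0,1,0,2,0,1,0,0,1,0,0,1,2]
Step 7: insert q at [7, 13, 16] -> counters=[1,3,0,0,0,0,0,2,0,2,0,1,0,1,1,0,1,1,2]
Final counters=[1,3,0,0,0,0,0,2,0,2,0,1,0,1,1,0,1,1,2] -> counters[13]=1

Answer: 1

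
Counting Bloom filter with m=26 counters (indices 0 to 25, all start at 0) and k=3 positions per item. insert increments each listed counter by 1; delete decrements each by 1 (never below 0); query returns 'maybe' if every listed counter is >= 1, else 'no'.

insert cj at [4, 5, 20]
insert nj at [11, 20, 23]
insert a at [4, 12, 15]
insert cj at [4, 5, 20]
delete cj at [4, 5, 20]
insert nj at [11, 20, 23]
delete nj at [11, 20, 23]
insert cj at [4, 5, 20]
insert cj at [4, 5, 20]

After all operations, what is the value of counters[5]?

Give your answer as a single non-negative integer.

Answer: 3

Derivation:
Step 1: insert cj at [4, 5, 20] -> counters=[0,0,0,0,1,1,0,0,0,0,0,0,0,0,0,0,0,0,0,0,1,0,0,0,0,0]
Step 2: insert nj at [11, 20, 23] -> counters=[0,0,0,0,1,1,0,0,0,0,0,1,0,0,0,0,0,0,0,0,2,0,0,1,0,0]
Step 3: insert a at [4, 12, 15] -> counters=[0,0,0,0,2,1,0,0,0,0,0,1,1,0,0,1,0,0,0,0,2,0,0,1,0,0]
Step 4: insert cj at [4, 5, 20] -> counters=[0,0,0,0,3,2,0,0,0,0,0,1,1,0,0,1,0,0,0,0,3,0,0,1,0,0]
Step 5: delete cj at [4, 5, 20] -> counters=[0,0,0,0,2,1,0,0,0,0,0,1,1,0,0,1,0,0,0,0,2,0,0,1,0,0]
Step 6: insert nj at [11, 20, 23] -> counters=[0,0,0,0,2,1,0,0,0,0,0,2,1,0,0,1,0,0,0,0,3,0,0,2,0,0]
Step 7: delete nj at [11, 20, 23] -> counters=[0,0,0,0,2,1,0,0,0,0,0,1,1,0,0,1,0,0,0,0,2,0,0,1,0,0]
Step 8: insert cj at [4, 5, 20] -> counters=[0,0,0,0,3,2,0,0,0,0,0,1,1,0,0,1,0,0,0,0,3,0,0,1,0,0]
Step 9: insert cj at [4, 5, 20] -> counters=[0,0,0,0,4,3,0,0,0,0,0,1,1,0,0,1,0,0,0,0,4,0,0,1,0,0]
Final counters=[0,0,0,0,4,3,0,0,0,0,0,1,1,0,0,1,0,0,0,0,4,0,0,1,0,0] -> counters[5]=3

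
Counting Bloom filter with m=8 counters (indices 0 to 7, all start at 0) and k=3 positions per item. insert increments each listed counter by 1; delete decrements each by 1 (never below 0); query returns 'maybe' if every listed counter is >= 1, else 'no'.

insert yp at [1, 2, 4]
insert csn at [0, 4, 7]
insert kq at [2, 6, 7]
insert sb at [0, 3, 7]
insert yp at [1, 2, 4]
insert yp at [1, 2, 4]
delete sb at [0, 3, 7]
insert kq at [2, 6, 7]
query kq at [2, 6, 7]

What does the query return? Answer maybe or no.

Step 1: insert yp at [1, 2, 4] -> counters=[0,1,1,0,1,0,0,0]
Step 2: insert csn at [0, 4, 7] -> counters=[1,1,1,0,2,0,0,1]
Step 3: insert kq at [2, 6, 7] -> counters=[1,1,2,0,2,0,1,2]
Step 4: insert sb at [0, 3, 7] -> counters=[2,1,2,1,2,0,1,3]
Step 5: insert yp at [1, 2, 4] -> counters=[2,2,3,1,3,0,1,3]
Step 6: insert yp at [1, 2, 4] -> counters=[2,3,4,1,4,0,1,3]
Step 7: delete sb at [0, 3, 7] -> counters=[1,3,4,0,4,0,1,2]
Step 8: insert kq at [2, 6, 7] -> counters=[1,3,5,0,4,0,2,3]
Query kq: check counters[2]=5 counters[6]=2 counters[7]=3 -> maybe

Answer: maybe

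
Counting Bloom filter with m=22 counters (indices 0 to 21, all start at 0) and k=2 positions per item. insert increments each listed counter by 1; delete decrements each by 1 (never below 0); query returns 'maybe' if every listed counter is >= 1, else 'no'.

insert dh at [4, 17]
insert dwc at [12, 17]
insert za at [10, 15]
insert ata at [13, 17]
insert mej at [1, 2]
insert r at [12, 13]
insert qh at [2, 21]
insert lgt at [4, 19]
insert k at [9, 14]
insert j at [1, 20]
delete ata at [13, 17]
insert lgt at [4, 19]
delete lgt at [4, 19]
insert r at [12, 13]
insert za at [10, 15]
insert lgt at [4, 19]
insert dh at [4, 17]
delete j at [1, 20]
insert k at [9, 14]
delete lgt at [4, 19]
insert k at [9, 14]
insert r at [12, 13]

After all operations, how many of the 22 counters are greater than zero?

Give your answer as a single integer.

Step 1: insert dh at [4, 17] -> counters=[0,0,0,0,1,0,0,0,0,0,0,0,0,0,0,0,0,1,0,0,0,0]
Step 2: insert dwc at [12, 17] -> counters=[0,0,0,0,1,0,0,0,0,0,0,0,1,0,0,0,0,2,0,0,0,0]
Step 3: insert za at [10, 15] -> counters=[0,0,0,0,1,0,0,0,0,0,1,0,1,0,0,1,0,2,0,0,0,0]
Step 4: insert ata at [13, 17] -> counters=[0,0,0,0,1,0,0,0,0,0,1,0,1,1,0,1,0,3,0,0,0,0]
Step 5: insert mej at [1, 2] -> counters=[0,1,1,0,1,0,0,0,0,0,1,0,1,1,0,1,0,3,0,0,0,0]
Step 6: insert r at [12, 13] -> counters=[0,1,1,0,1,0,0,0,0,0,1,0,2,2,0,1,0,3,0,0,0,0]
Step 7: insert qh at [2, 21] -> counters=[0,1,2,0,1,0,0,0,0,0,1,0,2,2,0,1,0,3,0,0,0,1]
Step 8: insert lgt at [4, 19] -> counters=[0,1,2,0,2,0,0,0,0,0,1,0,2,2,0,1,0,3,0,1,0,1]
Step 9: insert k at [9, 14] -> counters=[0,1,2,0,2,0,0,0,0,1,1,0,2,2,1,1,0,3,0,1,0,1]
Step 10: insert j at [1, 20] -> counters=[0,2,2,0,2,0,0,0,0,1,1,0,2,2,1,1,0,3,0,1,1,1]
Step 11: delete ata at [13, 17] -> counters=[0,2,2,0,2,0,0,0,0,1,1,0,2,1,1,1,0,2,0,1,1,1]
Step 12: insert lgt at [4, 19] -> counters=[0,2,2,0,3,0,0,0,0,1,1,0,2,1,1,1,0,2,0,2,1,1]
Step 13: delete lgt at [4, 19] -> counters=[0,2,2,0,2,0,0,0,0,1,1,0,2,1,1,1,0,2,0,1,1,1]
Step 14: insert r at [12, 13] -> counters=[0,2,2,0,2,0,0,0,0,1,1,0,3,2,1,1,0,2,0,1,1,1]
Step 15: insert za at [10, 15] -> counters=[0,2,2,0,2,0,0,0,0,1,2,0,3,2,1,2,0,2,0,1,1,1]
Step 16: insert lgt at [4, 19] -> counters=[0,2,2,0,3,0,0,0,0,1,2,0,3,2,1,2,0,2,0,2,1,1]
Step 17: insert dh at [4, 17] -> counters=[0,2,2,0,4,0,0,0,0,1,2,0,3,2,1,2,0,3,0,2,1,1]
Step 18: delete j at [1, 20] -> counters=[0,1,2,0,4,0,0,0,0,1,2,0,3,2,1,2,0,3,0,2,0,1]
Step 19: insert k at [9, 14] -> counters=[0,1,2,0,4,0,0,0,0,2,2,0,3,2,2,2,0,3,0,2,0,1]
Step 20: delete lgt at [4, 19] -> counters=[0,1,2,0,3,0,0,0,0,2,2,0,3,2,2,2,0,3,0,1,0,1]
Step 21: insert k at [9, 14] -> counters=[0,1,2,0,3,0,0,0,0,3,2,0,3,2,3,2,0,3,0,1,0,1]
Step 22: insert r at [12, 13] -> counters=[0,1,2,0,3,0,0,0,0,3,2,0,4,3,3,2,0,3,0,1,0,1]
Final counters=[0,1,2,0,3,0,0,0,0,3,2,0,4,3,3,2,0,3,0,1,0,1] -> 12 nonzero

Answer: 12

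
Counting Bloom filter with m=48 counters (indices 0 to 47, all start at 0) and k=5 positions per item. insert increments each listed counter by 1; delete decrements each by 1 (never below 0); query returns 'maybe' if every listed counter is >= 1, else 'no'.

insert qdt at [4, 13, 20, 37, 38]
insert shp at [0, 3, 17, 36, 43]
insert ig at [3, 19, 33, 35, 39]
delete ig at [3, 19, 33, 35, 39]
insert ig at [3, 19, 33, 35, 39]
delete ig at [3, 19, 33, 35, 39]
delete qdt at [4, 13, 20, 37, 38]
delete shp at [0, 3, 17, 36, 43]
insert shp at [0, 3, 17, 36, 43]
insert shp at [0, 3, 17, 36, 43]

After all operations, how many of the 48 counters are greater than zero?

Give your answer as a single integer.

Step 1: insert qdt at [4, 13, 20, 37, 38] -> counters=[0,0,0,0,1,0,0,0,0,0,0,0,0,1,0,0,0,0,0,0,1,0,0,0,0,0,0,0,0,0,0,0,0,0,0,0,0,1,1,0,0,0,0,0,0,0,0,0]
Step 2: insert shp at [0, 3, 17, 36, 43] -> counters=[1,0,0,1,1,0,0,0,0,0,0,0,0,1,0,0,0,1,0,0,1,0,0,0,0,0,0,0,0,0,0,0,0,0,0,0,1,1,1,0,0,0,0,1,0,0,0,0]
Step 3: insert ig at [3, 19, 33, 35, 39] -> counters=[1,0,0,2,1,0,0,0,0,0,0,0,0,1,0,0,0,1,0,1,1,0,0,0,0,0,0,0,0,0,0,0,0,1,0,1,1,1,1,1,0,0,0,1,0,0,0,0]
Step 4: delete ig at [3, 19, 33, 35, 39] -> counters=[1,0,0,1,1,0,0,0,0,0,0,0,0,1,0,0,0,1,0,0,1,0,0,0,0,0,0,0,0,0,0,0,0,0,0,0,1,1,1,0,0,0,0,1,0,0,0,0]
Step 5: insert ig at [3, 19, 33, 35, 39] -> counters=[1,0,0,2,1,0,0,0,0,0,0,0,0,1,0,0,0,1,0,1,1,0,0,0,0,0,0,0,0,0,0,0,0,1,0,1,1,1,1,1,0,0,0,1,0,0,0,0]
Step 6: delete ig at [3, 19, 33, 35, 39] -> counters=[1,0,0,1,1,0,0,0,0,0,0,0,0,1,0,0,0,1,0,0,1,0,0,0,0,0,0,0,0,0,0,0,0,0,0,0,1,1,1,0,0,0,0,1,0,0,0,0]
Step 7: delete qdt at [4, 13, 20, 37, 38] -> counters=[1,0,0,1,0,0,0,0,0,0,0,0,0,0,0,0,0,1,0,0,0,0,0,0,0,0,0,0,0,0,0,0,0,0,0,0,1,0,0,0,0,0,0,1,0,0,0,0]
Step 8: delete shp at [0, 3, 17, 36, 43] -> counters=[0,0,0,0,0,0,0,0,0,0,0,0,0,0,0,0,0,0,0,0,0,0,0,0,0,0,0,0,0,0,0,0,0,0,0,0,0,0,0,0,0,0,0,0,0,0,0,0]
Step 9: insert shp at [0, 3, 17, 36, 43] -> counters=[1,0,0,1,0,0,0,0,0,0,0,0,0,0,0,0,0,1,0,0,0,0,0,0,0,0,0,0,0,0,0,0,0,0,0,0,1,0,0,0,0,0,0,1,0,0,0,0]
Step 10: insert shp at [0, 3, 17, 36, 43] -> counters=[2,0,0,2,0,0,0,0,0,0,0,0,0,0,0,0,0,2,0,0,0,0,0,0,0,0,0,0,0,0,0,0,0,0,0,0,2,0,0,0,0,0,0,2,0,0,0,0]
Final counters=[2,0,0,2,0,0,0,0,0,0,0,0,0,0,0,0,0,2,0,0,0,0,0,0,0,0,0,0,0,0,0,0,0,0,0,0,2,0,0,0,0,0,0,2,0,0,0,0] -> 5 nonzero

Answer: 5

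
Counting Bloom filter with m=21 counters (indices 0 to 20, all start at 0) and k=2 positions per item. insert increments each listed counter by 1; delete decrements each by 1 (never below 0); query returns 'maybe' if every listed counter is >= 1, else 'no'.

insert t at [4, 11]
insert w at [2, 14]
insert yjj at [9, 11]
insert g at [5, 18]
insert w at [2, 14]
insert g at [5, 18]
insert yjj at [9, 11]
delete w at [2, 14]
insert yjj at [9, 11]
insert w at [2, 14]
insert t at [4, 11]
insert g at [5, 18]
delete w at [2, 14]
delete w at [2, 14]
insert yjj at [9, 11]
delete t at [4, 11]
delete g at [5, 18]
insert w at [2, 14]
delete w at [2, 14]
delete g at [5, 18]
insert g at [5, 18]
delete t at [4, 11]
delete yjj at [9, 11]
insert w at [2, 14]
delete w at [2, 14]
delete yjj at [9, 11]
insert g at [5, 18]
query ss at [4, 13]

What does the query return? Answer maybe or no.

Answer: no

Derivation:
Step 1: insert t at [4, 11] -> counters=[0,0,0,0,1,0,0,0,0,0,0,1,0,0,0,0,0,0,0,0,0]
Step 2: insert w at [2, 14] -> counters=[0,0,1,0,1,0,0,0,0,0,0,1,0,0,1,0,0,0,0,0,0]
Step 3: insert yjj at [9, 11] -> counters=[0,0,1,0,1,0,0,0,0,1,0,2,0,0,1,0,0,0,0,0,0]
Step 4: insert g at [5, 18] -> counters=[0,0,1,0,1,1,0,0,0,1,0,2,0,0,1,0,0,0,1,0,0]
Step 5: insert w at [2, 14] -> counters=[0,0,2,0,1,1,0,0,0,1,0,2,0,0,2,0,0,0,1,0,0]
Step 6: insert g at [5, 18] -> counters=[0,0,2,0,1,2,0,0,0,1,0,2,0,0,2,0,0,0,2,0,0]
Step 7: insert yjj at [9, 11] -> counters=[0,0,2,0,1,2,0,0,0,2,0,3,0,0,2,0,0,0,2,0,0]
Step 8: delete w at [2, 14] -> counters=[0,0,1,0,1,2,0,0,0,2,0,3,0,0,1,0,0,0,2,0,0]
Step 9: insert yjj at [9, 11] -> counters=[0,0,1,0,1,2,0,0,0,3,0,4,0,0,1,0,0,0,2,0,0]
Step 10: insert w at [2, 14] -> counters=[0,0,2,0,1,2,0,0,0,3,0,4,0,0,2,0,0,0,2,0,0]
Step 11: insert t at [4, 11] -> counters=[0,0,2,0,2,2,0,0,0,3,0,5,0,0,2,0,0,0,2,0,0]
Step 12: insert g at [5, 18] -> counters=[0,0,2,0,2,3,0,0,0,3,0,5,0,0,2,0,0,0,3,0,0]
Step 13: delete w at [2, 14] -> counters=[0,0,1,0,2,3,0,0,0,3,0,5,0,0,1,0,0,0,3,0,0]
Step 14: delete w at [2, 14] -> counters=[0,0,0,0,2,3,0,0,0,3,0,5,0,0,0,0,0,0,3,0,0]
Step 15: insert yjj at [9, 11] -> counters=[0,0,0,0,2,3,0,0,0,4,0,6,0,0,0,0,0,0,3,0,0]
Step 16: delete t at [4, 11] -> counters=[0,0,0,0,1,3,0,0,0,4,0,5,0,0,0,0,0,0,3,0,0]
Step 17: delete g at [5, 18] -> counters=[0,0,0,0,1,2,0,0,0,4,0,5,0,0,0,0,0,0,2,0,0]
Step 18: insert w at [2, 14] -> counters=[0,0,1,0,1,2,0,0,0,4,0,5,0,0,1,0,0,0,2,0,0]
Step 19: delete w at [2, 14] -> counters=[0,0,0,0,1,2,0,0,0,4,0,5,0,0,0,0,0,0,2,0,0]
Step 20: delete g at [5, 18] -> counters=[0,0,0,0,1,1,0,0,0,4,0,5,0,0,0,0,0,0,1,0,0]
Step 21: insert g at [5, 18] -> counters=[0,0,0,0,1,2,0,0,0,4,0,5,0,0,0,0,0,0,2,0,0]
Step 22: delete t at [4, 11] -> counters=[0,0,0,0,0,2,0,0,0,4,0,4,0,0,0,0,0,0,2,0,0]
Step 23: delete yjj at [9, 11] -> counters=[0,0,0,0,0,2,0,0,0,3,0,3,0,0,0,0,0,0,2,0,0]
Step 24: insert w at [2, 14] -> counters=[0,0,1,0,0,2,0,0,0,3,0,3,0,0,1,0,0,0,2,0,0]
Step 25: delete w at [2, 14] -> counters=[0,0,0,0,0,2,0,0,0,3,0,3,0,0,0,0,0,0,2,0,0]
Step 26: delete yjj at [9, 11] -> counters=[0,0,0,0,0,2,0,0,0,2,0,2,0,0,0,0,0,0,2,0,0]
Step 27: insert g at [5, 18] -> counters=[0,0,0,0,0,3,0,0,0,2,0,2,0,0,0,0,0,0,3,0,0]
Query ss: check counters[4]=0 counters[13]=0 -> no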